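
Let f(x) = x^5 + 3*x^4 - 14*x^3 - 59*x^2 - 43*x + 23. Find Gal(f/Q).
5T1: C_5

The polynomial f is an irreducible quintic over Q, so G = Gal(f/Q) is a transitive subgroup of S_5: one of C_5 (5T1, order 5), D_5 (5T2, order 10), F_20 (5T3, order 20), A_5 (5T4, order 60) or S_5 (5T5, order 120). The discriminant of f is 7745089 = 2783^2, a perfect square, so G is contained in A_5. The transitive groups of degree 5 contained in A_5 are: C_5 (5T1, order 5), D_5 (5T2, order 10), A_5 (5T4, order 60). By Dedekind's theorem, for a prime p not dividing disc(f) the degrees of the irreducible factors of f mod p form the cycle type of an element of G. Factoring f modulo the 14 such primes p <= 53 (skipping 11, 23, which divide the discriminant), each new pattern first appears at: mod 2: f = (x^5 + x^4 + x^2 + x + 1), pattern 5; mod 43: f = (x + 10)(x + 21)(x + 32)(x + 33)(x + 36), pattern 1+1+1+1+1. No other pattern occurs in this range, so the set of observed cycle types is {5, 1+1+1+1+1}. The candidates containing elements of all these cycle types are C_5 (5T1) of order 5, D_5 (5T2) of order 10, A_5 (5T4) of order 60; the others are excluded. The observed types are precisely the cycle types that occur in C_5 (5T1). Each of the other remaining candidates has further cycle types, and by the Chebotarev density theorem the matching factorization patterns would occur for a proportion of primes equal to their share of the group: D_5 (5T2) additionally contains elements of type 2+2+1 (5 of its 10 elements, about 50% of primes); A_5 (5T4) additionally contains elements of type 3+1+1, 2+2+1 (35 of its 60 elements, about 58% of primes). None of the 14 primes tested shows any such pattern (for each of these groups the chance of that is below 10^-4), which rules them out. Hence G = C_5 (5T1), of order 5.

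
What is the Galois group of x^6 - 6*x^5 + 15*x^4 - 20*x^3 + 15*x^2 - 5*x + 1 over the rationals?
The polynomial f is an irreducible sextic over Q, so G = Gal(f/Q) is one of the 16 transitive subgroups 6T1, ..., 6T16 of S_6. The discriminant of f is -43531, which is not a perfect square, so G is not contained in A_6. The transitive groups of degree 6 not contained in A_6 are: C_6 (6T1, order 6), S_3 (6T2, order 6), D_6 (6T3, order 12), C_3 x S_3 (6T5, order 18), A_4 x C_2 (6T6, order 24), S_4 (6T8, order 24), S_3 x S_3 (6T9, order 36), S_4 x C_2 (6T11, order 48), (S_3 x S_3) : C_2 (6T13, order 72), PGL(2,5) (6T14, order 120), S_6 (6T16, order 720). By Dedekind's theorem, for a prime p not dividing disc(f) the degrees of the irreducible factors of f mod p form the cycle type of an element of G. Factoring f modulo the 4 such primes p <= 7, each new pattern first appears at: mod 2: f = (x^6 + x^4 + x^2 + x + 1), pattern 6; mod 3: f = (x + 1)(x^2 + 1)(x^3 + 2x^2 + 1), pattern 3+2+1; mod 5: f = (x^3 + 2x + 1)(x^3 + 4x^2 + 3x + 1), pattern 3+3; mod 7: f = (x + 1)(x^5 + x^3 + x + 1), pattern 5+1. No other pattern occurs in this range, so the set of observed cycle types is {6, 3+2+1, 3+3, 5+1}. Among the candidates above, the only group containing elements of all these cycle types is S_6 (6T16); every other candidate lacks at least one of them. Hence G = S_6 (6T16), of order 720.

S_6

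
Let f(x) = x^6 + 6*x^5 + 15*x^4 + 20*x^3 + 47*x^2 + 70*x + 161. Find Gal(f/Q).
S_4 x C_2 (also written S4xC2)

The polynomial f is an irreducible sextic over Q, so G = Gal(f/Q) is one of the 16 transitive subgroups 6T1, ..., 6T16 of S_6. The discriminant of f is -2693803488051200, which is not a perfect square, so G is not contained in A_6. The transitive groups of degree 6 not contained in A_6 are: C_6 (6T1, order 6), S_3 (6T2, order 6), D_6 (6T3, order 12), C_3 x S_3 (6T5, order 18), A_4 x C_2 (6T6, order 24), S_4 (6T8, order 24), S_3 x S_3 (6T9, order 36), S_4 x C_2 (6T11, order 48), (S_3 x S_3) : C_2 (6T13, order 72), PGL(2,5) (6T14, order 120), S_6 (6T16, order 720). By Dedekind's theorem, for a prime p not dividing disc(f) the degrees of the irreducible factors of f mod p form the cycle type of an element of G. Factoring f modulo the 17 such primes p <= 71 (skipping 2, 5, 7, which divide the discriminant), each new pattern first appears at: mod 3: f = (x^3 + x^2 + x + 2)(x^3 + 2x^2 + 1), pattern 3+3; mod 13: f = (x^6 + 6x^5 + 2x^4 + 7x^3 + 8x^2 + 5x + 5), pattern 6; mod 19: f = (x^2 + 2x + 2)(x^4 + 4x^3 + 5x^2 + 2x + 14), pattern 4+2; mod 23: f = (x)(x + 2)(x^4 + 4x^3 + 7x^2 + 6x + 12), pattern 4+1+1; mod 53: f = (x^2 + 2x + 22)(x^2 + 24x + 16)(x^2 + 33x + 25), pattern 2+2+2; mod 59: f = (x + 9)(x + 52)(x^2 + 12x + 34)(x^2 + 51x + 14), pattern 2+2+1+1; mod 71: f = (x + 17)(x + 23)(x + 50)(x + 56)(x^2 + 2x + 31), pattern 2+1+1+1+1. No other pattern occurs in this range, so the set of observed cycle types is {3+3, 6, 4+2, 4+1+1, 2+2+2, 2+2+1+1, 2+1+1+1+1}. The candidates containing elements of all these cycle types are S_4 x C_2 (6T11) of order 48, S_6 (6T16) of order 720; the others are excluded. The observed types are precisely the cycle types that occur in S_4 x C_2 (6T11) (apart from the identity). Each of the other remaining candidates has further cycle types, and by the Chebotarev density theorem the matching factorization patterns would occur for a proportion of primes equal to their share of the group: S_6 (6T16) additionally contains elements of type 5+1, 3+2+1, 3+1+1+1 (304 of its 720 elements, about 42% of primes). None of the 17 primes tested shows any such pattern (for each of these groups the chance of that is below 10^-4), which rules them out. Hence G = S_4 x C_2 (6T11), of order 48.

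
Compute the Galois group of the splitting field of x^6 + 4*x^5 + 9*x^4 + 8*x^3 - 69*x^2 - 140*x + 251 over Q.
(C_3 x C_3) : C_4, the transitive group 6T10 of order 36

The polynomial f is an irreducible sextic over Q, so G = Gal(f/Q) is one of the 16 transitive subgroups 6T1, ..., 6T16 of S_6. The discriminant of f is 564385546240000 = 23756800^2, a perfect square, so G is contained in A_6. The transitive groups of degree 6 contained in A_6 are: A_4 (6T4, order 12), S_4 (6T7, order 24), (C_3 x C_3) : C_4 (6T10, order 36), PSL(2,5) (6T12, order 60), A_6 (6T15, order 360). By Dedekind's theorem, for a prime p not dividing disc(f) the degrees of the irreducible factors of f mod p form the cycle type of an element of G. Factoring f modulo the 19 such primes p <= 79 (skipping 2, 5, 29, which divide the discriminant), each new pattern first appears at: mod 3: f = (x^2 + 2x + 2)(x^4 + 2x^3 + x + 1), pattern 4+2; mod 11: f = (x^3 + 6x^2 + 8x + 10)(x^3 + 9x^2 + 2x + 2), pattern 3+3; mod 19: f = (x + 15)(x + 17)(x^2 + 13x + 13)(x^2 + 16x + 11), pattern 2+2+1+1; mod 61: f = (x + 6)(x + 39)(x + 53)(x^3 + 28x^2 + 14x + 10), pattern 3+1+1+1. No other pattern occurs in this range, so the set of observed cycle types is {4+2, 3+3, 2+2+1+1, 3+1+1+1}. The candidates containing elements of all these cycle types are (C_3 x C_3) : C_4 (6T10) of order 36, A_6 (6T15) of order 360; the others are excluded. The observed types are precisely the cycle types that occur in (C_3 x C_3) : C_4 (6T10) (apart from the identity). Each of the other remaining candidates has further cycle types, and by the Chebotarev density theorem the matching factorization patterns would occur for a proportion of primes equal to their share of the group: A_6 (6T15) additionally contains elements of type 5+1 (144 of its 360 elements, about 40% of primes). None of the 19 primes tested shows any such pattern (for each of these groups the chance of that is below 10^-4), which rules them out. Hence G = (C_3 x C_3) : C_4 (6T10), of order 36.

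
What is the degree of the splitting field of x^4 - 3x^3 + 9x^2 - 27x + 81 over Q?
The degree of the splitting field over Q equals the order of the Galois group, so first determine the group. The polynomial is an irreducible quartic over Q and its discriminant is 66430125, which is not a perfect square, so the Galois group is not contained in A_4. The resolvent cubic y^3 - 9*y^2 - 243*y + 1458 has exactly one rational root, so the Galois group is C_4 or D_4. The quartic becomes reducible over Q(sqrt(disc)), so the group is C_4. The Galois group C_4 (4T1) has order 4, so the splitting field has degree 4 over Q.

4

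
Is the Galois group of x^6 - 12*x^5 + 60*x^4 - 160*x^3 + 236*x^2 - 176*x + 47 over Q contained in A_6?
Yes

The polynomial is irreducible of degree 6 over Q. Its discriminant is 3356224 = 1832^2, a perfect square. A Galois group lies in the alternating group exactly when the discriminant is a square in Q, so the Galois group (S_4) is contained in A_6.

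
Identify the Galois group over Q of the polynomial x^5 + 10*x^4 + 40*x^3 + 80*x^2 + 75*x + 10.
5T2: D_5

The polynomial f is an irreducible quintic over Q, so G = Gal(f/Q) is a transitive subgroup of S_5: one of C_5 (5T1, order 5), D_5 (5T2, order 10), F_20 (5T3, order 20), A_5 (5T4, order 60) or S_5 (5T5, order 120). The discriminant of f is 64000000 = 8000^2, a perfect square, so G is contained in A_5. The transitive groups of degree 5 contained in A_5 are: C_5 (5T1, order 5), D_5 (5T2, order 10), A_5 (5T4, order 60). By Dedekind's theorem, for a prime p not dividing disc(f) the degrees of the irreducible factors of f mod p form the cycle type of an element of G. Factoring f modulo the 23 such primes p <= 97 (skipping 2, 5, which divide the discriminant), each new pattern first appears at: mod 3: f = (x + 2)(x^2 + 1)(x^2 + 2x + 2), pattern 2+2+1; mod 7: f = (x^5 + 3x^4 + 5x^3 + 3x^2 + 5x + 3), pattern 5. No other pattern occurs in this range, so the set of observed cycle types is {2+2+1, 5}. The candidates containing elements of all these cycle types are D_5 (5T2) of order 10, A_5 (5T4) of order 60; the others are excluded. The observed types are precisely the cycle types that occur in D_5 (5T2) (apart from the identity). Each of the other remaining candidates has further cycle types, and by the Chebotarev density theorem the matching factorization patterns would occur for a proportion of primes equal to their share of the group: A_5 (5T4) additionally contains elements of type 3+1+1 (20 of its 60 elements, about 33% of primes). None of the 23 primes tested shows any such pattern (for each of these groups the chance of that is below 10^-4), which rules them out. Hence G = D_5 (5T2), of order 10.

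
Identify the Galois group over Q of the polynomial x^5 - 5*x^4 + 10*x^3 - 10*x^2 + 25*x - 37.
A_5 (order 60)

The polynomial f is an irreducible quintic over Q, so G = Gal(f/Q) is a transitive subgroup of S_5: one of C_5 (5T1, order 5), D_5 (5T2, order 10), F_20 (5T3, order 20), A_5 (5T4, order 60) or S_5 (5T5, order 120). The discriminant of f is 1024000000 = 32000^2, a perfect square, so G is contained in A_5. The transitive groups of degree 5 contained in A_5 are: C_5 (5T1, order 5), D_5 (5T2, order 10), A_5 (5T4, order 60). By Dedekind's theorem, for a prime p not dividing disc(f) the degrees of the irreducible factors of f mod p form the cycle type of an element of G. Factoring f modulo the 2 such primes p <= 7 (skipping 2, 5, which divide the discriminant), each new pattern first appears at: mod 3: f = (x^5 + x^4 + x^3 + 2x^2 + x + 2), pattern 5; mod 7: f = (x + 3)(x + 4)(x^3 + 2x^2 + 5x + 1), pattern 3+1+1. No other pattern occurs in this range, so the set of observed cycle types is {5, 3+1+1}. Among the candidates above, the only group containing elements of all these cycle types is A_5 (5T4) — each of C_5 (5T1), D_5 (5T2) lacks at least one of them. Hence G = A_5 (5T4), of order 60.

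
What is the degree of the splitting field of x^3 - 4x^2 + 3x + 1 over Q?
3

The degree of the splitting field over Q equals the order of the Galois group, so first determine the group. The polynomial is an irreducible cubic over Q and its discriminant is 49 = 7^2, a perfect square. For an irreducible cubic, a square discriminant forces the Galois group to be A_3, the cyclic group of order 3. The Galois group C_3 (3T1) has order 3, so the splitting field has degree 3 over Q.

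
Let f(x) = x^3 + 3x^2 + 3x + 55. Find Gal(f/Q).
The polynomial is an irreducible cubic over Q and its discriminant is -78732, which is not a perfect square. For an irreducible cubic, a non-square discriminant gives Galois group S_3.

S_3 (also written S3)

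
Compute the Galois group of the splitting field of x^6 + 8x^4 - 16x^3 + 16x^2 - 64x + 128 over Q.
The polynomial f is an irreducible sextic over Q, so G = Gal(f/Q) is one of the 16 transitive subgroups 6T1, ..., 6T16 of S_6. The discriminant of f is -201485505789952, which is not a perfect square, so G is not contained in A_6. The transitive groups of degree 6 not contained in A_6 are: C_6 (6T1, order 6), S_3 (6T2, order 6), D_6 (6T3, order 12), C_3 x S_3 (6T5, order 18), A_4 x C_2 (6T6, order 24), S_4 (6T8, order 24), S_3 x S_3 (6T9, order 36), S_4 x C_2 (6T11, order 48), (S_3 x S_3) : C_2 (6T13, order 72), PGL(2,5) (6T14, order 120), S_6 (6T16, order 720). By Dedekind's theorem, for a prime p not dividing disc(f) the degrees of the irreducible factors of f mod p form the cycle type of an element of G. Factoring f modulo the 29 such primes p <= 113 (skipping 2, which divides the discriminant), each new pattern first appears at: mod 3: f = (x^6 + 2x^4 + 2x^3 + x^2 + 2x + 2), pattern 6; mod 5: f = (x + 2)(x^2 + 3x + 3)(x^3 + 4x + 3), pattern 3+2+1; mod 7: f = (x^2 + 2x + 3)(x^4 + 5x^3 + 2x^2 + 3), pattern 4+2; mod 17: f = (x^3 + 4x + 7)(x^3 + 4x + 11), pattern 3+3; mod 19: f = (x^2 + 6x + 10)(x^2 + 14x + 1)(x^2 + 18x + 9), pattern 2+2+2; mod 37: f = (x + 6)(x + 32)(x^2 + 5x + 29)(x^2 + 31x + 3), pattern 2+2+1+1; mod 41: f = (x + 7)(x + 37)(x + 38)(x^3 + 4x + 23), pattern 3+1+1+1; mod 113: f = (x + 67)(x + 68)(x + 71)(x + 91)(x^2 + 42x + 73), pattern 2+1+1+1+1. No other pattern occurs in this range, so the set of observed cycle types is {6, 3+2+1, 4+2, 3+3, 2+2+2, 2+2+1+1, 3+1+1+1, 2+1+1+1+1}. The candidates containing elements of all these cycle types are (S_3 x S_3) : C_2 (6T13) of order 72, S_6 (6T16) of order 720; the others are excluded. The observed types are precisely the cycle types that occur in (S_3 x S_3) : C_2 (6T13) (apart from the identity). Each of the other remaining candidates has further cycle types, and by the Chebotarev density theorem the matching factorization patterns would occur for a proportion of primes equal to their share of the group: S_6 (6T16) additionally contains elements of type 5+1, 4+1+1 (234 of its 720 elements, about 32% of primes). None of the 29 primes tested shows any such pattern (for each of these groups the chance of that is below 10^-4), which rules them out. Hence G = (S_3 x S_3) : C_2 (6T13), of order 72.

(S_3 x S_3) : C_2 (order 72)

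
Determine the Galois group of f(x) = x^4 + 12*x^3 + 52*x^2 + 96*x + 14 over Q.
The polynomial is an irreducible quartic over Q and its discriminant is -31360000, which is not a perfect square, so the Galois group is not contained in A_4. The resolvent cubic y^3 - 52*y^2 + 1096*y - 8320 has exactly one rational root, so the Galois group is C_4 or D_4. The quartic remains irreducible over Q(sqrt(disc)), so the group is D_4.

D_4 (also written D4)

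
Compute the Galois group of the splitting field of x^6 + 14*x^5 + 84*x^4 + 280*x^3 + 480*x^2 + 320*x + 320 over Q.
The polynomial f is an irreducible sextic over Q, so G = Gal(f/Q) is one of the 16 transitive subgroups 6T1, ..., 6T16 of S_6. The discriminant of f is 564385546240000 = 23756800^2, a perfect square, so G is contained in A_6. The transitive groups of degree 6 contained in A_6 are: A_4 (6T4, order 12), S_4 (6T7, order 24), (C_3 x C_3) : C_4 (6T10, order 36), PSL(2,5) (6T12, order 60), A_6 (6T15, order 360). By Dedekind's theorem, for a prime p not dividing disc(f) the degrees of the irreducible factors of f mod p form the cycle type of an element of G. Factoring f modulo the 19 such primes p <= 79 (skipping 2, 5, 29, which divide the discriminant), each new pattern first appears at: mod 3: f = (x^2 + x + 2)(x^4 + x^3 + 2x + 1), pattern 4+2; mod 11: f = (x^3 + 8x + 5)(x^3 + 3x^2 + 10x + 9), pattern 3+3; mod 19: f = (x + 5)(x + 7)(x^2 + 9x + 10)(x^2 + 12x + 2), pattern 2+2+1+1; mod 61: f = (x + 11)(x + 25)(x + 58)(x^3 + 42x^2 + 56x + 51), pattern 3+1+1+1. No other pattern occurs in this range, so the set of observed cycle types is {4+2, 3+3, 2+2+1+1, 3+1+1+1}. The candidates containing elements of all these cycle types are (C_3 x C_3) : C_4 (6T10) of order 36, A_6 (6T15) of order 360; the others are excluded. The observed types are precisely the cycle types that occur in (C_3 x C_3) : C_4 (6T10) (apart from the identity). Each of the other remaining candidates has further cycle types, and by the Chebotarev density theorem the matching factorization patterns would occur for a proportion of primes equal to their share of the group: A_6 (6T15) additionally contains elements of type 5+1 (144 of its 360 elements, about 40% of primes). None of the 19 primes tested shows any such pattern (for each of these groups the chance of that is below 10^-4), which rules them out. Hence G = (C_3 x C_3) : C_4 (6T10), of order 36.

(C_3 x C_3) : C_4 (order 36)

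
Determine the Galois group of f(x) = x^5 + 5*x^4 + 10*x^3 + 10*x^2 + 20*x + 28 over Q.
The polynomial f is an irreducible quintic over Q, so G = Gal(f/Q) is a transitive subgroup of S_5: one of C_5 (5T1, order 5), D_5 (5T2, order 10), F_20 (5T3, order 20), A_5 (5T4, order 60) or S_5 (5T5, order 120). The discriminant of f is 259200000, which is not a perfect square, so G is not contained in A_5. The transitive groups of degree 5 not contained in A_5 are: F_20 (5T3, order 20), S_5 (5T5, order 120). By Dedekind's theorem, for a prime p not dividing disc(f) the degrees of the irreducible factors of f mod p form the cycle type of an element of G. Factoring f modulo the 18 such primes p <= 73 (skipping 2, 3, 5, which divide the discriminant), each new pattern first appears at: mod 7: f = (x)(x^4 + 5x^3 + 3x^2 + 3x + 6), pattern 4+1; mod 11: f = (x + 7)(x^2 + 4x + 2)(x^2 + 5x + 2), pattern 2+2+1; mod 19: f = (x^5 + 5x^4 + 10x^3 + 10x^2 + x + 9), pattern 5. No other pattern occurs in this range, so the set of observed cycle types is {4+1, 2+2+1, 5}. The candidates containing elements of all these cycle types are F_20 (5T3) of order 20, S_5 (5T5) of order 120; the others are excluded. The observed types are precisely the cycle types that occur in F_20 (5T3) (apart from the identity). Each of the other remaining candidates has further cycle types, and by the Chebotarev density theorem the matching factorization patterns would occur for a proportion of primes equal to their share of the group: S_5 (5T5) additionally contains elements of type 3+2, 3+1+1, 2+1+1+1 (50 of its 120 elements, about 42% of primes). None of the 18 primes tested shows any such pattern (for each of these groups the chance of that is below 10^-4), which rules them out. Hence G = F_20 (5T3), of order 20.

5T3: F_20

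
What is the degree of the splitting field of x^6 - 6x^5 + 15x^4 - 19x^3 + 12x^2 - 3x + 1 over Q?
The degree of the splitting field over Q equals the order of the Galois group, so first determine the group. The polynomial f is an irreducible sextic over Q, so G = Gal(f/Q) is one of the 16 transitive subgroups 6T1, ..., 6T16 of S_6. The discriminant of f is -19683, which is not a perfect square, so G is not contained in A_6. The transitive groups of degree 6 not contained in A_6 are: C_6 (6T1, order 6), S_3 (6T2, order 6), D_6 (6T3, order 12), C_3 x S_3 (6T5, order 18), A_4 x C_2 (6T6, order 24), S_4 (6T8, order 24), S_3 x S_3 (6T9, order 36), S_4 x C_2 (6T11, order 48), (S_3 x S_3) : C_2 (6T13, order 72), PGL(2,5) (6T14, order 120), S_6 (6T16, order 720). By Dedekind's theorem, for a prime p not dividing disc(f) the degrees of the irreducible factors of f mod p form the cycle type of an element of G. Factoring f modulo the 37 such primes p <= 163 (skipping 3, which divides the discriminant), each new pattern first appears at: mod 2: f = (x^6 + x^4 + x^3 + x + 1), pattern 6; mod 7: f = (x^3 + 4x^2 + 3x + 2)(x^3 + 4x^2 + 3x + 4), pattern 3+3; mod 17: f = (x^2 + x + 16)(x^2 + 2x + 15)(x^2 + 8x + 9), pattern 2+2+2; mod 19: f = (x + 1)(x + 2)(x + 9)(x + 12)(x + 13)(x + 14), pattern 1+1+1+1+1+1. No other pattern occurs in this range, so the set of observed cycle types is {6, 3+3, 2+2+2, 1+1+1+1+1+1}. The candidates containing elements of all these cycle types are C_6 (6T1) of order 6, D_6 (6T3) of order 12, C_3 x S_3 (6T5) of order 18, A_4 x C_2 (6T6) of order 24, S_3 x S_3 (6T9) of order 36, S_4 x C_2 (6T11) of order 48, (S_3 x S_3) : C_2 (6T13) of order 72, PGL(2,5) (6T14) of order 120, S_6 (6T16) of order 720; the others are excluded. The observed types are precisely the cycle types that occur in C_6 (6T1). Each of the other remaining candidates has further cycle types, and by the Chebotarev density theorem the matching factorization patterns would occur for a proportion of primes equal to their share of the group: D_6 (6T3) additionally contains elements of type 2+2+1+1 (3 of its 12 elements, about 25% of primes); C_3 x S_3 (6T5) additionally contains elements of type 3+1+1+1 (4 of its 18 elements, about 22% of primes); A_4 x C_2 (6T6) additionally contains elements of type 2+2+1+1, 2+1+1+1+1 (6 of its 24 elements, about 25% of primes); S_3 x S_3 (6T9) additionally contains elements of type 3+1+1+1, 2+2+1+1 (13 of its 36 elements, about 36% of primes); S_4 x C_2 (6T11) additionally contains elements of type 4+2, 4+1+1, 2+2+1+1, 2+1+1+1+1 (24 of its 48 elements, about 50% of primes); (S_3 x S_3) : C_2 (6T13) additionally contains elements of type 4+2, 3+2+1, 3+1+1+1, 2+2+1+1, 2+1+1+1+1 (49 of its 72 elements, about 68% of primes); PGL(2,5) (6T14) additionally contains elements of type 5+1, 4+1+1, 2+2+1+1 (69 of its 120 elements, about 58% of primes); S_6 (6T16) additionally contains elements of type 5+1, 4+2, 4+1+1, 3+2+1, 3+1+1+1, 2+2+1+1, 2+1+1+1+1 (544 of its 720 elements, about 76% of primes). None of the 37 primes tested shows any such pattern (for each of these groups the chance of that is below 10^-4), which rules them out. Hence G = C_6 (6T1), of order 6. The Galois group C_6 (6T1) has order 6, so the splitting field has degree 6 over Q.

6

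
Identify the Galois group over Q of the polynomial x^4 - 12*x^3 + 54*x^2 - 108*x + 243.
The polynomial is an irreducible quartic over Q and its discriminant is 1088391168, which is not a perfect square, so the Galois group is not contained in A_4. The resolvent cubic y^3 - 54*y^2 + 324*y + 5832 has exactly one rational root, so the Galois group is C_4 or D_4. The quartic remains irreducible over Q(sqrt(disc)), so the group is D_4.

D_4 (also written D4)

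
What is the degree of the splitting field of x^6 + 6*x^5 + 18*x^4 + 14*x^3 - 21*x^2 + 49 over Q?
The degree of the splitting field over Q equals the order of the Galois group, so first determine the group. The polynomial f is an irreducible sextic over Q, so G = Gal(f/Q) is one of the 16 transitive subgroups 6T1, ..., 6T16 of S_6. The discriminant of f is -28010528989632, which is not a perfect square, so G is not contained in A_6. The transitive groups of degree 6 not contained in A_6 are: C_6 (6T1, order 6), S_3 (6T2, order 6), D_6 (6T3, order 12), C_3 x S_3 (6T5, order 18), A_4 x C_2 (6T6, order 24), S_4 (6T8, order 24), S_3 x S_3 (6T9, order 36), S_4 x C_2 (6T11, order 48), (S_3 x S_3) : C_2 (6T13, order 72), PGL(2,5) (6T14, order 120), S_6 (6T16, order 720). By Dedekind's theorem, for a prime p not dividing disc(f) the degrees of the irreducible factors of f mod p form the cycle type of an element of G. Factoring f modulo the 21 such primes p <= 89 (skipping 2, 3, 7, which divide the discriminant), each new pattern first appears at: mod 5: f = (x^6 + x^5 + 3x^4 + 4x^3 + 4x^2 + 4), pattern 6; mod 11: f = (x + 8)(x^5 + 9x^4 + x^3 + 6x^2 + 8x + 2), pattern 5+1; mod 13: f = (x + 2)(x + 9)(x^4 + 8x^3 + 3x^2 + 6x + 2), pattern 4+1+1; mod 23: f = (x + 8)(x + 21)(x^2 + 3x + 11)(x^2 + 20x + 9), pattern 2+2+1+1; mod 43: f = (x^3 + 3x^2 + 3x + 13)(x^3 + 3x^2 + 6x + 17), pattern 3+3; mod 61: f = (x^2 + 15x + 31)(x^2 + 17x + 36)(x^2 + 35x + 40), pattern 2+2+2. No other pattern occurs in this range, so the set of observed cycle types is {6, 5+1, 4+1+1, 2+2+1+1, 3+3, 2+2+2}. The candidates containing elements of all these cycle types are PGL(2,5) (6T14) of order 120, S_6 (6T16) of order 720; the others are excluded. The observed types are precisely the cycle types that occur in PGL(2,5) (6T14) (apart from the identity). Each of the other remaining candidates has further cycle types, and by the Chebotarev density theorem the matching factorization patterns would occur for a proportion of primes equal to their share of the group: S_6 (6T16) additionally contains elements of type 4+2, 3+2+1, 3+1+1+1, 2+1+1+1+1 (265 of its 720 elements, about 37% of primes). None of the 21 primes tested shows any such pattern (for each of these groups the chance of that is below 10^-4), which rules them out. Hence G = PGL(2,5) (6T14), of order 120. The Galois group PGL(2,5) (6T14) has order 120, so the splitting field has degree 120 over Q.

120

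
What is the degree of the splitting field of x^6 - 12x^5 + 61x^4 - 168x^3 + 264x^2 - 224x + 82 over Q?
The degree of the splitting field over Q equals the order of the Galois group, so first determine the group. The polynomial f is an irreducible sextic over Q, so G = Gal(f/Q) is one of the 16 transitive subgroups 6T1, ..., 6T16 of S_6. The discriminant of f is -1722368, which is not a perfect square, so G is not contained in A_6. The transitive groups of degree 6 not contained in A_6 are: C_6 (6T1, order 6), S_3 (6T2, order 6), D_6 (6T3, order 12), C_3 x S_3 (6T5, order 18), A_4 x C_2 (6T6, order 24), S_4 (6T8, order 24), S_3 x S_3 (6T9, order 36), S_4 x C_2 (6T11, order 48), (S_3 x S_3) : C_2 (6T13, order 72), PGL(2,5) (6T14, order 120), S_6 (6T16, order 720). By Dedekind's theorem, for a prime p not dividing disc(f) the degrees of the irreducible factors of f mod p form the cycle type of an element of G. Factoring f modulo the 29 such primes p <= 127 (skipping 2, 29, which divide the discriminant), each new pattern first appears at: mod 3: f = (x^3 + x^2 + 2)(x^3 + 2x^2 + 2x + 2), pattern 3+3; mod 5: f = (x^6 + 3x^5 + x^4 + 2x^3 + 4x^2 + x + 2), pattern 6; mod 7: f = (x + 1)(x + 2)(x^4 + 6x^3 + 6x^2 + 5x + 6), pattern 4+1+1; mod 17: f = (x + 3)(x + 10)(x^2 + 11x + 6)(x^2 + 15x + 15), pattern 2+2+1+1; mod 23: f = (x^2 + 6x + 21)(x^2 + 9x + 15)(x^2 + 19x + 8), pattern 2+2+2; mod 67: f = (x^2 + 63x + 18)(x^4 + 59x^3 + 11x^2 + 20x + 12), pattern 4+2; mod 127: f = (x + 38)(x + 58)(x + 65)(x + 85)(x^2 + 123x + 125), pattern 2+1+1+1+1. No other pattern occurs in this range, so the set of observed cycle types is {3+3, 6, 4+1+1, 2+2+1+1, 2+2+2, 4+2, 2+1+1+1+1}. The candidates containing elements of all these cycle types are S_4 x C_2 (6T11) of order 48, S_6 (6T16) of order 720; the others are excluded. The observed types are precisely the cycle types that occur in S_4 x C_2 (6T11) (apart from the identity). Each of the other remaining candidates has further cycle types, and by the Chebotarev density theorem the matching factorization patterns would occur for a proportion of primes equal to their share of the group: S_6 (6T16) additionally contains elements of type 5+1, 3+2+1, 3+1+1+1 (304 of its 720 elements, about 42% of primes). None of the 29 primes tested shows any such pattern (for each of these groups the chance of that is below 10^-4), which rules them out. Hence G = S_4 x C_2 (6T11), of order 48. The Galois group S_4 x C_2 (6T11) has order 48, so the splitting field has degree 48 over Q.

48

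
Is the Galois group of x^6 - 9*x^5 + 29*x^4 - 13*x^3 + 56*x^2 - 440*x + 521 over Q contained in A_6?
The polynomial is irreducible of degree 6 over Q. Its discriminant is 598116723780625 = 24456425^2, a perfect square. A Galois group lies in the alternating group exactly when the discriminant is a square in Q, so the Galois group ((C_3 x C_3) : C_4) is contained in A_6.

Yes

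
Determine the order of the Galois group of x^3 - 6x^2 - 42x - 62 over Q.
6

The degree of the splitting field over Q equals the order of the Galois group, so first determine the group. The polynomial is an irreducible cubic over Q and its discriminant is -78732, which is not a perfect square. For an irreducible cubic, a non-square discriminant gives Galois group S_3. The Galois group S_3 (3T2) has order 6, so the splitting field has degree 6 over Q.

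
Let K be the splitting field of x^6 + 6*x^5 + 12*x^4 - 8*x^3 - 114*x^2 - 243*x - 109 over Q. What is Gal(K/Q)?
The polynomial f is an irreducible sextic over Q, so G = Gal(f/Q) is one of the 16 transitive subgroups 6T1, ..., 6T16 of S_6. The discriminant of f is 1656708629428629, which is not a perfect square, so G is not contained in A_6. The transitive groups of degree 6 not contained in A_6 are: C_6 (6T1, order 6), S_3 (6T2, order 6), D_6 (6T3, order 12), C_3 x S_3 (6T5, order 18), A_4 x C_2 (6T6, order 24), S_4 (6T8, order 24), S_3 x S_3 (6T9, order 36), S_4 x C_2 (6T11, order 48), (S_3 x S_3) : C_2 (6T13, order 72), PGL(2,5) (6T14, order 120), S_6 (6T16, order 720). By Dedekind's theorem, for a prime p not dividing disc(f) the degrees of the irreducible factors of f mod p form the cycle type of an element of G. Factoring f modulo the 16 such primes p <= 67 (skipping 3, 7, 29, which divide the discriminant), each new pattern first appears at: mod 2: f = (x^6 + x + 1), pattern 6; mod 5: f = (x + 1)(x + 4)(x^2 + 2x + 4)(x^2 + 4x + 1), pattern 2+2+1+1; mod 13: f = (x + 7)(x + 10)(x + 12)(x^3 + 3x^2 + 2x + 1), pattern 3+1+1+1; mod 19: f = (x^2 + 2x + 18)(x^2 + 5x + 17)(x^2 + 18x + 12), pattern 2+2+2; mod 67: f = (x^3 + 3x^2 + 13x + 33)(x^3 + 3x^2 + 57x + 17), pattern 3+3. No other pattern occurs in this range, so the set of observed cycle types is {6, 2+2+1+1, 3+1+1+1, 2+2+2, 3+3}. The candidates containing elements of all these cycle types are S_3 x S_3 (6T9) of order 36, (S_3 x S_3) : C_2 (6T13) of order 72, S_6 (6T16) of order 720; the others are excluded. The observed types are precisely the cycle types that occur in S_3 x S_3 (6T9) (apart from the identity). Each of the other remaining candidates has further cycle types, and by the Chebotarev density theorem the matching factorization patterns would occur for a proportion of primes equal to their share of the group: (S_3 x S_3) : C_2 (6T13) additionally contains elements of type 4+2, 3+2+1, 2+1+1+1+1 (36 of its 72 elements, about 50% of primes); S_6 (6T16) additionally contains elements of type 5+1, 4+2, 4+1+1, 3+2+1, 2+1+1+1+1 (459 of its 720 elements, about 64% of primes). None of the 16 primes tested shows any such pattern (for each of these groups the chance of that is below 10^-4), which rules them out. Hence G = S_3 x S_3 (6T9), of order 36.

S_3 x S_3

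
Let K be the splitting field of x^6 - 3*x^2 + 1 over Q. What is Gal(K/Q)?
A_4 x C_2 (order 24)

The polynomial f is an irreducible sextic over Q, so G = Gal(f/Q) is one of the 16 transitive subgroups 6T1, ..., 6T16 of S_6. The discriminant of f is -419904, which is not a perfect square, so G is not contained in A_6. The transitive groups of degree 6 not contained in A_6 are: C_6 (6T1, order 6), S_3 (6T2, order 6), D_6 (6T3, order 12), C_3 x S_3 (6T5, order 18), A_4 x C_2 (6T6, order 24), S_4 (6T8, order 24), S_3 x S_3 (6T9, order 36), S_4 x C_2 (6T11, order 48), (S_3 x S_3) : C_2 (6T13, order 72), PGL(2,5) (6T14, order 120), S_6 (6T16, order 720). By Dedekind's theorem, for a prime p not dividing disc(f) the degrees of the irreducible factors of f mod p form the cycle type of an element of G. Factoring f modulo the 33 such primes p <= 149 (skipping 2, 3, which divide the discriminant), each new pattern first appears at: mod 5: f = (x^3 + 2x^2 + 2x + 3)(x^3 + 3x^2 + 2x + 2), pattern 3+3; mod 7: f = (x^6 + 4x^2 + 1), pattern 6; mod 17: f = (x + 8)(x + 9)(x^2 + 3)(x^2 + 10), pattern 2+2+1+1; mod 19: f = (x + 3)(x + 8)(x + 11)(x + 16)(x^2 + 16), pattern 2+1+1+1+1; mod 71: f = (x^2 + 16)(x^2 + 25)(x^2 + 30), pattern 2+2+2. No other pattern occurs in this range, so the set of observed cycle types is {3+3, 6, 2+2+1+1, 2+1+1+1+1, 2+2+2}. The candidates containing elements of all these cycle types are A_4 x C_2 (6T6) of order 24, S_4 x C_2 (6T11) of order 48, (S_3 x S_3) : C_2 (6T13) of order 72, S_6 (6T16) of order 720; the others are excluded. The observed types are precisely the cycle types that occur in A_4 x C_2 (6T6) (apart from the identity). Each of the other remaining candidates has further cycle types, and by the Chebotarev density theorem the matching factorization patterns would occur for a proportion of primes equal to their share of the group: S_4 x C_2 (6T11) additionally contains elements of type 4+2, 4+1+1 (12 of its 48 elements, about 25% of primes); (S_3 x S_3) : C_2 (6T13) additionally contains elements of type 4+2, 3+2+1, 3+1+1+1 (34 of its 72 elements, about 47% of primes); S_6 (6T16) additionally contains elements of type 5+1, 4+2, 4+1+1, 3+2+1, 3+1+1+1 (484 of its 720 elements, about 67% of primes). None of the 33 primes tested shows any such pattern (for each of these groups the chance of that is below 10^-4), which rules them out. Hence G = A_4 x C_2 (6T6), of order 24.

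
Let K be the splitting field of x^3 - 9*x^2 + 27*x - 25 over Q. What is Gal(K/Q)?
The polynomial is an irreducible cubic over Q and its discriminant is -108, which is not a perfect square. For an irreducible cubic, a non-square discriminant gives Galois group S_3.

S_3, the symmetric group on 3 letters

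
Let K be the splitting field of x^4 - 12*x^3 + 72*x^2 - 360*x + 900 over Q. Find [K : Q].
The degree of the splitting field over Q equals the order of the Galois group, so first determine the group. The polynomial is an irreducible quartic over Q and its discriminant is 1194393600 = 34560^2, a perfect square, so the Galois group is contained in A_4. The resolvent cubic y^3 - 72*y^2 + 720*y splits completely over Q, which gives the Klein four-group V_4. The Galois group V_4 (4T2) has order 4, so the splitting field has degree 4 over Q.

4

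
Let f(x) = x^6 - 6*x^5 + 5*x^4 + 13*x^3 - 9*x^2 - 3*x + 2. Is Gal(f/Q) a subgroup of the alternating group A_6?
Yes

The polynomial is irreducible of degree 6 over Q. Its discriminant is 30991489 = 5567^2, a perfect square. A Galois group lies in the alternating group exactly when the discriminant is a square in Q, so the Galois group (PSL(2,5)) is contained in A_6.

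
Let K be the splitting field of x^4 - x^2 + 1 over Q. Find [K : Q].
The degree of the splitting field over Q equals the order of the Galois group, so first determine the group. The polynomial is an irreducible quartic over Q and its discriminant is 144 = 12^2, a perfect square, so the Galois group is contained in A_4. The resolvent cubic y^3 + y^2 - 4*y - 4 splits completely over Q, which gives the Klein four-group V_4. The Galois group V_4 (4T2) has order 4, so the splitting field has degree 4 over Q.

4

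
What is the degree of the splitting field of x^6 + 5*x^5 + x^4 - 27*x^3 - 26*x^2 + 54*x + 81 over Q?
The degree of the splitting field over Q equals the order of the Galois group, so first determine the group. The polynomial f is an irreducible sextic over Q, so G = Gal(f/Q) is one of the 16 transitive subgroups 6T1, ..., 6T16 of S_6. The discriminant of f is 1064390625 = 32625^2, a perfect square, so G is contained in A_6. The transitive groups of degree 6 contained in A_6 are: A_4 (6T4, order 12), S_4 (6T7, order 24), (C_3 x C_3) : C_4 (6T10, order 36), PSL(2,5) (6T12, order 60), A_6 (6T15, order 360). By Dedekind's theorem, for a prime p not dividing disc(f) the degrees of the irreducible factors of f mod p form the cycle type of an element of G. Factoring f modulo the 19 such primes p <= 79 (skipping 3, 5, 29, which divide the discriminant), each new pattern first appears at: mod 2: f = (x^2 + x + 1)(x^4 + x + 1), pattern 4+2; mod 11: f = (x^3 + 2x^2 + 9x + 9)(x^3 + 3x^2 + 8x + 9), pattern 3+3; mod 19: f = (x + 8)(x + 12)(x^2 + 8x + 13)(x^2 + 15x + 15), pattern 2+2+1+1; mod 61: f = (x + 6)(x + 53)(x + 57)(x^3 + 11x^2 + 46x + 9), pattern 3+1+1+1. No other pattern occurs in this range, so the set of observed cycle types is {4+2, 3+3, 2+2+1+1, 3+1+1+1}. The candidates containing elements of all these cycle types are (C_3 x C_3) : C_4 (6T10) of order 36, A_6 (6T15) of order 360; the others are excluded. The observed types are precisely the cycle types that occur in (C_3 x C_3) : C_4 (6T10) (apart from the identity). Each of the other remaining candidates has further cycle types, and by the Chebotarev density theorem the matching factorization patterns would occur for a proportion of primes equal to their share of the group: A_6 (6T15) additionally contains elements of type 5+1 (144 of its 360 elements, about 40% of primes). None of the 19 primes tested shows any such pattern (for each of these groups the chance of that is below 10^-4), which rules them out. Hence G = (C_3 x C_3) : C_4 (6T10), of order 36. The Galois group (C_3 x C_3) : C_4 (6T10) has order 36, so the splitting field has degree 36 over Q.

36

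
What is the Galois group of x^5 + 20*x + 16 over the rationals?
A_5 (also written A5)

The polynomial f is an irreducible quintic over Q, so G = Gal(f/Q) is a transitive subgroup of S_5: one of C_5 (5T1, order 5), D_5 (5T2, order 10), F_20 (5T3, order 20), A_5 (5T4, order 60) or S_5 (5T5, order 120). The discriminant of f is 1024000000 = 32000^2, a perfect square, so G is contained in A_5. The transitive groups of degree 5 contained in A_5 are: C_5 (5T1, order 5), D_5 (5T2, order 10), A_5 (5T4, order 60). By Dedekind's theorem, for a prime p not dividing disc(f) the degrees of the irreducible factors of f mod p form the cycle type of an element of G. Factoring f modulo the 2 such primes p <= 7 (skipping 2, 5, which divide the discriminant), each new pattern first appears at: mod 3: f = (x^5 + 2x + 1), pattern 5; mod 7: f = (x + 2)(x + 3)(x^3 + 2x^2 + 5x + 5), pattern 3+1+1. No other pattern occurs in this range, so the set of observed cycle types is {5, 3+1+1}. Among the candidates above, the only group containing elements of all these cycle types is A_5 (5T4) — each of C_5 (5T1), D_5 (5T2) lacks at least one of them. Hence G = A_5 (5T4), of order 60.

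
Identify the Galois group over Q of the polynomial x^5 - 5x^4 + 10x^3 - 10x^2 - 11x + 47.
The polynomial f is an irreducible quintic over Q, so G = Gal(f/Q) is a transitive subgroup of S_5: one of C_5 (5T1, order 5), D_5 (5T2, order 10), F_20 (5T3, order 20), A_5 (5T4, order 60) or S_5 (5T5, order 120). The discriminant of f is 3008364544, which is not a perfect square, so G is not contained in A_5. The transitive groups of degree 5 not contained in A_5 are: F_20 (5T3, order 20), S_5 (5T5, order 120). By Dedekind's theorem, for a prime p not dividing disc(f) the degrees of the irreducible factors of f mod p form the cycle type of an element of G. Factoring f modulo the 3 such primes p <= 7 (skipping 2, which divides the discriminant), each new pattern first appears at: mod 3: f = (x^5 + x^4 + x^3 + 2x^2 + x + 2), pattern 5; mod 7: f = (x^2 + 4)(x^3 + 2x^2 + 6x + 3), pattern 3+2. No other pattern occurs in this range, so the set of observed cycle types is {5, 3+2}. Among the candidates above, the only group containing elements of all these cycle types is S_5 (5T5) — F_20 (5T3) lacks at least one of them. Hence G = S_5 (5T5), of order 120.

5T5: S_5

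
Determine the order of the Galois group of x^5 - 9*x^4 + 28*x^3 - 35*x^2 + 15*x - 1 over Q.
5

The degree of the splitting field over Q equals the order of the Galois group, so first determine the group. The polynomial f is an irreducible quintic over Q, so G = Gal(f/Q) is a transitive subgroup of S_5: one of C_5 (5T1, order 5), D_5 (5T2, order 10), F_20 (5T3, order 20), A_5 (5T4, order 60) or S_5 (5T5, order 120). The discriminant of f is 14641 = 121^2, a perfect square, so G is contained in A_5. The transitive groups of degree 5 contained in A_5 are: C_5 (5T1, order 5), D_5 (5T2, order 10), A_5 (5T4, order 60). By Dedekind's theorem, for a prime p not dividing disc(f) the degrees of the irreducible factors of f mod p form the cycle type of an element of G. Factoring f modulo the 14 such primes p <= 47 (skipping 11, which divides the discriminant), each new pattern first appears at: mod 2: f = (x^5 + x^4 + x^2 + x + 1), pattern 5; mod 23: f = (x + 7)(x + 10)(x + 11)(x + 15)(x + 17), pattern 1+1+1+1+1. No other pattern occurs in this range, so the set of observed cycle types is {5, 1+1+1+1+1}. The candidates containing elements of all these cycle types are C_5 (5T1) of order 5, D_5 (5T2) of order 10, A_5 (5T4) of order 60; the others are excluded. The observed types are precisely the cycle types that occur in C_5 (5T1). Each of the other remaining candidates has further cycle types, and by the Chebotarev density theorem the matching factorization patterns would occur for a proportion of primes equal to their share of the group: D_5 (5T2) additionally contains elements of type 2+2+1 (5 of its 10 elements, about 50% of primes); A_5 (5T4) additionally contains elements of type 3+1+1, 2+2+1 (35 of its 60 elements, about 58% of primes). None of the 14 primes tested shows any such pattern (for each of these groups the chance of that is below 10^-4), which rules them out. Hence G = C_5 (5T1), of order 5. The Galois group C_5 (5T1) has order 5, so the splitting field has degree 5 over Q.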